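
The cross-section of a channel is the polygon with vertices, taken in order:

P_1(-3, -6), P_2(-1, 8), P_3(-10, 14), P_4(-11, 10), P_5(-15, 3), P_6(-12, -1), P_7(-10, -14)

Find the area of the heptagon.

Apply Gauss's area formula: 2A = Σ (x_i·y_{i+1} − x_{i+1}·y_i), indices taken mod 7.
Σ = (-30) + (66) + (54) + (117) + (51) + (158) + (18) = 434
Area = |Σ|/2 = 217.

217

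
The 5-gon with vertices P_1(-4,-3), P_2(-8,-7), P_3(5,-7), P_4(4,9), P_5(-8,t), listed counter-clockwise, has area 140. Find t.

2

Write out the shoelace sum; only the two edges meeting at P_5 involve t:
2·Area = [(4·t − (-8)·9) + ((-8)·(-3) − (-4)·t)] + 168
       = 8·t + 264 = 280
⇒ t = 2.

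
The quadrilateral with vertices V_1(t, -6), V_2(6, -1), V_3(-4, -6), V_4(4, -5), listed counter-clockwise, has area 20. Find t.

6

The doubled signed area Σ (x_i y_{i+1} − x_{i+1} y_i) is linear in t.
With t=0 it equals 16; the coefficient of t is 4 (from the two edges through V_1).
So 4·t + 16 = 2·20 = 40 ⇒ t = 6.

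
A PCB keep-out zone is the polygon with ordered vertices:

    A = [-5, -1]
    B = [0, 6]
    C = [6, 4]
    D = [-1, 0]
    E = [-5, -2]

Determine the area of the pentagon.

Apply the shoelace (surveyor's) formula: 2A = Σ (x_i·y_{i+1} − x_{i+1}·y_i), indices taken mod 5.
Σ = (-30) + (-36) + (4) + (2) + (-5) = -65
Area = |Σ|/2 = 32.5.

32.5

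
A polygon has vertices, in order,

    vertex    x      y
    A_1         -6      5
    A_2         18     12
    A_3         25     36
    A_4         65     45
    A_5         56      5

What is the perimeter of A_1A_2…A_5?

194

|A_1A_2| = √((24)² + (7)²) = √625 = 25
|A_2A_3| = √((7)² + (24)²) = √625 = 25
|A_3A_4| = √((40)² + (9)²) = √1681 = 41
|A_4A_5| = √((-9)² + (-40)²) = √1681 = 41
|A_5A_1| = √((-62)² + (0)²) = √3844 = 62
Perimeter = 25 + 25 + 41 + 41 + 62 = 194.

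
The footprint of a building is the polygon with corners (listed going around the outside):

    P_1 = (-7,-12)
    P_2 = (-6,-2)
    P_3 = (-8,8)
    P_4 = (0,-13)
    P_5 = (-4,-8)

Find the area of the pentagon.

39

Σ = (-58) + (-64) + (104) + (-52) + (-8) = -78
Area = |Σ|/2 = 39.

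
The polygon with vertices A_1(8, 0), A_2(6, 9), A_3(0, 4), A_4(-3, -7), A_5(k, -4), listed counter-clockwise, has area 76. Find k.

0

Write out the shoelace sum; only the two edges meeting at A_5 involve k:
2·Area = [((-3)·(-4) − k·(-7)) + (k·0 − 8·(-4))] + 108
       = 7·k + 152 = 152
⇒ k = 0.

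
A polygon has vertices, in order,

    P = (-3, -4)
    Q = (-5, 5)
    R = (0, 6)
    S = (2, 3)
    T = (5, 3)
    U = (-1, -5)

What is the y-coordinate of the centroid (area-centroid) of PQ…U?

Apply Gauss's area formula. First the cross-terms c_i = x_i·y_{i+1} − x_{i+1}·y_i:
  -35, -30, -12, -9, -22, -11  ⇒  2A = -119, A = -59.5.
Then Σ (y_i + y_{i+1})·c_i = -384, so ȳ = -384 / (6·(-59.5)) = 128/119.

128/119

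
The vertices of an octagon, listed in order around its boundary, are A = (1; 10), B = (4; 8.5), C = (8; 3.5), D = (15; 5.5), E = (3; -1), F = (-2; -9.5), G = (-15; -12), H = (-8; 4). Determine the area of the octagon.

Σ = (-31.5) + (-54) + (-8.5) + (-31.5) + (-30.5) + (-118.5) + (-156) + (-84) = -514.5
Area = |Σ|/2 = 257.25.

257.25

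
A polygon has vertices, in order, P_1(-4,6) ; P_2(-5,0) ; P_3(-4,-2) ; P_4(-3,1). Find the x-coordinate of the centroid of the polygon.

Apply Gauss's area formula. First the cross-terms c_i = x_i·y_{i+1} − x_{i+1}·y_i:
  30, 10, -10, -14  ⇒  2A = 16, A = 8.
Then Σ (x_i + x_{i+1})·c_i = -192, so x̄ = -192 / (6·8) = -4.

-4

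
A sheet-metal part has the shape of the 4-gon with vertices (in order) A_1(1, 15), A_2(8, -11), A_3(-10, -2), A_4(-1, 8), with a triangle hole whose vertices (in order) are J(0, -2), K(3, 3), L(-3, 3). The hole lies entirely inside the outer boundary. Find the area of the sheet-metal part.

166

Outer boundary:
Apply the shoelace (surveyor's) formula: 2A = Σ (x_i·y_{i+1} − x_{i+1}·y_i), indices taken mod 4.
A_1→A_2: (1)(-11) − (8)(15) = -131
A_2→A_3: (8)(-2) − (-10)(-11) = -126
A_3→A_4: (-10)(8) − (-1)(-2) = -82
A_4→A_1: (-1)(15) − (1)(8) = -23
Σ = -362
Area = |Σ|/2 = 181.
Hole:
Apply the shoelace formula: 2A = Σ (x_i·y_{i+1} − x_{i+1}·y_i), indices taken mod 3.
Cross-terms: 6, 18, 6  ⇒  Σ = 30
Area = |Σ|/2 = 15.
Net area = 181 − 15 = 166.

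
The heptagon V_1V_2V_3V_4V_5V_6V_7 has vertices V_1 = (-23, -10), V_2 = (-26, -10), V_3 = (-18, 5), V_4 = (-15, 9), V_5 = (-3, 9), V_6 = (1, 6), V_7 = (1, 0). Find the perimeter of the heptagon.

74

|V_1V_2| = √((-3)² + (0)²) = √9 = 3
|V_2V_3| = √((8)² + (15)²) = √289 = 17
|V_3V_4| = √((3)² + (4)²) = √25 = 5
|V_4V_5| = √((12)² + (0)²) = √144 = 12
|V_5V_6| = √((4)² + (-3)²) = √25 = 5
|V_6V_7| = √((0)² + (-6)²) = √36 = 6
|V_7V_1| = √((-24)² + (-10)²) = √676 = 26
Perimeter = 3 + 17 + 5 + 12 + 5 + 6 + 26 = 74.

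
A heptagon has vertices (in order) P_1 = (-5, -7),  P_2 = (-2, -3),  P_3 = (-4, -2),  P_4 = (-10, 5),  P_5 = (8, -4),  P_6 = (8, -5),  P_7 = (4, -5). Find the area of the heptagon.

64

Cross-terms: 1, -8, -40, 0, -8, -20, -53  ⇒  Σ = -128
Area = |Σ|/2 = 64.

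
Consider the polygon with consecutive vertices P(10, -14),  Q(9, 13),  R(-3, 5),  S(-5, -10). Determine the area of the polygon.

Apply Gauss's area formula: 2A = Σ (x_i·y_{i+1} − x_{i+1}·y_i), indices taken mod 4.
P→Q: (10)(13) − (9)(-14) = 256
Q→R: (9)(5) − (-3)(13) = 84
R→S: (-3)(-10) − (-5)(5) = 55
S→P: (-5)(-14) − (10)(-10) = 170
Σ = 565
Area = |Σ|/2 = 282.5.

282.5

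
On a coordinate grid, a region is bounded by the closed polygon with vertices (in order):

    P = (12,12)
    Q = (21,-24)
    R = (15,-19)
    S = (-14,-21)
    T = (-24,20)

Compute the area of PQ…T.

Σ = (-540) + (-39) + (-581) + (-784) + (-528) = -2472
Area = |Σ|/2 = 1236.

1236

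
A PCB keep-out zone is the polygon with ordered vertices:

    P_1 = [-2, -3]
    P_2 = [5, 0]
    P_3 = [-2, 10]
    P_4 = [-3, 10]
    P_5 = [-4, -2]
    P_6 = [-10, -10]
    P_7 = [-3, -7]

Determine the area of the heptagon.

Apply the shoelace formula: 2A = Σ (x_i·y_{i+1} − x_{i+1}·y_i), indices taken mod 7.
P_1→P_2: (-2)(0) − (5)(-3) = 15
P_2→P_3: (5)(10) − (-2)(0) = 50
P_3→P_4: (-2)(10) − (-3)(10) = 10
P_4→P_5: (-3)(-2) − (-4)(10) = 46
P_5→P_6: (-4)(-10) − (-10)(-2) = 20
P_6→P_7: (-10)(-7) − (-3)(-10) = 40
P_7→P_1: (-3)(-3) − (-2)(-7) = -5
Σ = 176
Area = |Σ|/2 = 88.

88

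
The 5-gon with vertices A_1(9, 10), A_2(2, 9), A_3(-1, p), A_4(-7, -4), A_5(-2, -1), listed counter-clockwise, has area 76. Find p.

10

The doubled signed area Σ (x_i y_{i+1} − x_{i+1} y_i) is linear in p.
With p=0 it equals 62; the coefficient of p is 9 (from the two edges through A_3).
So 9·p + 62 = 2·76 = 152 ⇒ p = 10.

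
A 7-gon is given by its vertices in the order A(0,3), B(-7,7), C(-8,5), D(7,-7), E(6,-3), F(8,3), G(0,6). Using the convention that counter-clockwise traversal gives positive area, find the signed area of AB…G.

87

Apply the shoelace formula: 2A = Σ (x_i·y_{i+1} − x_{i+1}·y_i), indices taken mod 7.
A→B: (0)(7) − (-7)(3) = 21
B→C: (-7)(5) − (-8)(7) = 21
C→D: (-8)(-7) − (7)(5) = 21
D→E: (7)(-3) − (6)(-7) = 21
E→F: (6)(3) − (8)(-3) = 42
F→G: (8)(6) − (0)(3) = 48
G→A: (0)(3) − (0)(6) = 0
Σ = 174
Signed area = Σ/2 = 87 (positive ⇒ counter-clockwise traversal).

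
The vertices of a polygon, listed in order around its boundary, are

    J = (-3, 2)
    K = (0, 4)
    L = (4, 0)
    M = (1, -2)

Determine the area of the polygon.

20

Apply Gauss's area formula: 2A = Σ (x_i·y_{i+1} − x_{i+1}·y_i), indices taken mod 4.
Σ = (-12) + (-16) + (-8) + (-4) = -40
Area = |Σ|/2 = 20.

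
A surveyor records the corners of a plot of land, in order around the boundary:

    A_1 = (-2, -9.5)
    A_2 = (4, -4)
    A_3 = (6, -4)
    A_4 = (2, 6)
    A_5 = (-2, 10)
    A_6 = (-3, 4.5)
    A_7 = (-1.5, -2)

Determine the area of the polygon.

87

Apply Gauss's area formula: 2A = Σ (x_i·y_{i+1} − x_{i+1}·y_i), indices taken mod 7.
A_1→A_2: (-2)(-4) − (4)(-9.5) = 46
A_2→A_3: (4)(-4) − (6)(-4) = 8
A_3→A_4: (6)(6) − (2)(-4) = 44
A_4→A_5: (2)(10) − (-2)(6) = 32
A_5→A_6: (-2)(4.5) − (-3)(10) = 21
A_6→A_7: (-3)(-2) − (-1.5)(4.5) = 12.75
A_7→A_1: (-1.5)(-9.5) − (-2)(-2) = 10.25
Σ = 174
Area = |Σ|/2 = 87.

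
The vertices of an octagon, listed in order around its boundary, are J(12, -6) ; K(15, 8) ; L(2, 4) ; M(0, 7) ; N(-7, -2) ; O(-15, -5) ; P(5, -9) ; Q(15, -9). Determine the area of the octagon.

283

Apply the shoelace (surveyor's) formula: 2A = Σ (x_i·y_{i+1} − x_{i+1}·y_i), indices taken mod 8.
Σ = (186) + (44) + (14) + (49) + (5) + (160) + (90) + (18) = 566
Area = |Σ|/2 = 283.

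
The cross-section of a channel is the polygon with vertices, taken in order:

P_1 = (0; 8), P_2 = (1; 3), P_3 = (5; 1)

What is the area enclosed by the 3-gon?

9

Apply Gauss's area formula: 2A = Σ (x_i·y_{i+1} − x_{i+1}·y_i), indices taken mod 3.
Σ = (-8) + (-14) + (40) = 18
Area = |Σ|/2 = 9.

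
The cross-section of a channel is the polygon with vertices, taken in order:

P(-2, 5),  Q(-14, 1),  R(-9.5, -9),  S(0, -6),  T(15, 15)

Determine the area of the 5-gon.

Apply the shoelace (surveyor's) formula: 2A = Σ (x_i·y_{i+1} − x_{i+1}·y_i), indices taken mod 5.
P→Q: (-2)(1) − (-14)(5) = 68
Q→R: (-14)(-9) − (-9.5)(1) = 135.5
R→S: (-9.5)(-6) − (0)(-9) = 57
S→T: (0)(15) − (15)(-6) = 90
T→P: (15)(5) − (-2)(15) = 105
Σ = 455.5
Area = |Σ|/2 = 227.75.

227.75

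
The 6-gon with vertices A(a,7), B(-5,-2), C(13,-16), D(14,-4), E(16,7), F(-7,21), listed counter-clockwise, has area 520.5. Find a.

-10

Write out the shoelace sum; only the two edges meeting at A involve a:
2·Area = [((-7)·7 − a·21) + (a·(-2) − (-5)·7)] + 825
       = -23·a + 811 = 1041
⇒ a = -10.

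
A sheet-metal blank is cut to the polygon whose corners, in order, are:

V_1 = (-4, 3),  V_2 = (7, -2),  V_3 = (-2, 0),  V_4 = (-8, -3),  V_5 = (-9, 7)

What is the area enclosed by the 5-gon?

46.5

Apply the surveyor's formula: 2A = Σ (x_i·y_{i+1} − x_{i+1}·y_i), indices taken mod 5.
Cross-terms: -13, -4, 6, -83, 1  ⇒  Σ = -93
Area = |Σ|/2 = 46.5.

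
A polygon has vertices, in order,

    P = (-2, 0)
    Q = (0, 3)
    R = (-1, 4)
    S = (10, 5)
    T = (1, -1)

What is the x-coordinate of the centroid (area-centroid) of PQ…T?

Apply Gauss's area formula. First the cross-terms c_i = x_i·y_{i+1} − x_{i+1}·y_i:
  -6, 3, -45, -15, -2  ⇒  2A = -65, A = -32.5.
Then Σ (x_i + x_{i+1})·c_i = -559, so x̄ = -559 / (6·(-32.5)) = 43/15.

43/15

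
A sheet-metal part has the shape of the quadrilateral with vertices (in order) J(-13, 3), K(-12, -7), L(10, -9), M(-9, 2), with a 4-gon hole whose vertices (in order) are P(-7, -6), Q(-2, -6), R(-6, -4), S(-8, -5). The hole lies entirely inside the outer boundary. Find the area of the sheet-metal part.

115

Outer boundary:
Apply the surveyor's formula: 2A = Σ (x_i·y_{i+1} − x_{i+1}·y_i), indices taken mod 4.
Σ = (127) + (178) + (-61) + (-1) = 243
Area = |Σ|/2 = 121.5.
Hole:
Apply the surveyor's formula: 2A = Σ (x_i·y_{i+1} − x_{i+1}·y_i), indices taken mod 4.
Σ = (30) + (-28) + (-2) + (13) = 13
Area = |Σ|/2 = 6.5.
Net area = 121.5 − 6.5 = 115.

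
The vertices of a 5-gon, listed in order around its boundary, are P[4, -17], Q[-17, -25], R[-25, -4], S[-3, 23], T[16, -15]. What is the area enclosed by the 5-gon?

1034

Cross-terms: -389, -557, -587, -323, -212  ⇒  Σ = -2068
Area = |Σ|/2 = 1034.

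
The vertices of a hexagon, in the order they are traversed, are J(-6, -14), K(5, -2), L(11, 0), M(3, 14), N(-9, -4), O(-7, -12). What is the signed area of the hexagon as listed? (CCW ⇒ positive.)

Apply the surveyor's formula: 2A = Σ (x_i·y_{i+1} − x_{i+1}·y_i), indices taken mod 6.
Σ = (82) + (22) + (154) + (114) + (80) + (26) = 478
Signed area = Σ/2 = 239 (positive ⇒ counter-clockwise traversal).

239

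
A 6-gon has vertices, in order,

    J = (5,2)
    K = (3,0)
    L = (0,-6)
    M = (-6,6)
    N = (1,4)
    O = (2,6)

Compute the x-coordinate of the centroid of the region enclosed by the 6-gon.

Apply the surveyor's formula. First the cross-terms c_i = x_i·y_{i+1} − x_{i+1}·y_i:
  -6, -18, -36, -30, -2, -26  ⇒  2A = -118, A = -59.
Then Σ (x_i + x_{i+1})·c_i = 76, so x̄ = 76 / (6·(-59)) = -38/177.

-38/177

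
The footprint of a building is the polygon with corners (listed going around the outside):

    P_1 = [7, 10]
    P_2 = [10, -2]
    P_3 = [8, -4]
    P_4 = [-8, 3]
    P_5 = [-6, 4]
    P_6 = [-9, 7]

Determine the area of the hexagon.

152.5

Apply the shoelace formula: 2A = Σ (x_i·y_{i+1} − x_{i+1}·y_i), indices taken mod 6.
Cross-terms: -114, -24, -8, -14, -6, -139  ⇒  Σ = -305
Area = |Σ|/2 = 152.5.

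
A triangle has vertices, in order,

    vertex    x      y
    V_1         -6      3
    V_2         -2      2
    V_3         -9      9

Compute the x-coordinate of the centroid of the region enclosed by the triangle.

Apply the surveyor's formula. First the cross-terms c_i = x_i·y_{i+1} − x_{i+1}·y_i:
  -6, 0, 27  ⇒  2A = 21, A = 10.5.
Then Σ (x_i + x_{i+1})·c_i = -357, so x̄ = -357 / (6·10.5) = -17/3.

-17/3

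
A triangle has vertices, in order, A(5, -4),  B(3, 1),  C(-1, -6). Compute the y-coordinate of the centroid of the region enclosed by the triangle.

-3

Apply Gauss's area formula. First the cross-terms c_i = x_i·y_{i+1} − x_{i+1}·y_i:
  17, -17, 34  ⇒  2A = 34, A = 17.
Then Σ (y_i + y_{i+1})·c_i = -306, so ȳ = -306 / (6·17) = -3.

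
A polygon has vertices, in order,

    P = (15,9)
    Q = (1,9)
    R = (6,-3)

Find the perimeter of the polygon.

42

|PQ| = √((-14)² + (0)²) = √196 = 14
|QR| = √((5)² + (-12)²) = √169 = 13
|RP| = √((9)² + (12)²) = √225 = 15
Perimeter = 14 + 13 + 15 = 42.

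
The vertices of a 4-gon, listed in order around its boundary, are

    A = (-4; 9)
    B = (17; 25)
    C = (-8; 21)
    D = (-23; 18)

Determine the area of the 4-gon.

Cross-terms: -253, 557, 339, -135  ⇒  Σ = 508
Area = |Σ|/2 = 254.

254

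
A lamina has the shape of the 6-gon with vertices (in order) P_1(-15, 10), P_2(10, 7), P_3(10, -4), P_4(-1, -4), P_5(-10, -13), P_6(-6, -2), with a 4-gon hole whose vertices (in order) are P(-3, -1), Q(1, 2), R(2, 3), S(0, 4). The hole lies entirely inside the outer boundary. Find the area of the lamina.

Outer boundary:
Cross-terms: -205, -110, -44, -27, -58, -90  ⇒  Σ = -534
Area = |Σ|/2 = 267.
Hole:
Apply the shoelace (surveyor's) formula: 2A = Σ (x_i·y_{i+1} − x_{i+1}·y_i), indices taken mod 4.
Σ = (-5) + (-1) + (8) + (12) = 14
Area = |Σ|/2 = 7.
Net area = 267 − 7 = 260.

260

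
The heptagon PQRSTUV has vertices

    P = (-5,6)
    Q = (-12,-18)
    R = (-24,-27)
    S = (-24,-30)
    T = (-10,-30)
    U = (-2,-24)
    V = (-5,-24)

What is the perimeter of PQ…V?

|PQ| = √((-7)² + (-24)²) = √625 = 25
|QR| = √((-12)² + (-9)²) = √225 = 15
|RS| = √((0)² + (-3)²) = √9 = 3
|ST| = √((14)² + (0)²) = √196 = 14
|TU| = √((8)² + (6)²) = √100 = 10
|UV| = √((-3)² + (0)²) = √9 = 3
|VP| = √((0)² + (30)²) = √900 = 30
Perimeter = 25 + 15 + 3 + 14 + 10 + 3 + 30 = 100.

100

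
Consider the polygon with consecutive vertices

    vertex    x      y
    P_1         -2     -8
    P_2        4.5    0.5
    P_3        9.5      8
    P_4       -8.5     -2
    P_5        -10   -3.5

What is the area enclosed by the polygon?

99

Apply the shoelace formula: 2A = Σ (x_i·y_{i+1} − x_{i+1}·y_i), indices taken mod 5.
Σ = (35) + (31.25) + (49) + (9.75) + (73) = 198
Area = |Σ|/2 = 99.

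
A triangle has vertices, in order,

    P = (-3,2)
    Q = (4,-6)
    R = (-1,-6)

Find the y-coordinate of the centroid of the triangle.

-10/3

Apply the shoelace (surveyor's) formula. First the cross-terms c_i = x_i·y_{i+1} − x_{i+1}·y_i:
  10, -30, -20  ⇒  2A = -40, A = -20.
Then Σ (y_i + y_{i+1})·c_i = 400, so ȳ = 400 / (6·(-20)) = -10/3.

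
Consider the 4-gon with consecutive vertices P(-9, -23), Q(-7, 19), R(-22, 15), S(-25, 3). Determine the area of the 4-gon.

446

Apply the shoelace formula: 2A = Σ (x_i·y_{i+1} − x_{i+1}·y_i), indices taken mod 4.
Σ = (-332) + (313) + (309) + (602) = 892
Area = |Σ|/2 = 446.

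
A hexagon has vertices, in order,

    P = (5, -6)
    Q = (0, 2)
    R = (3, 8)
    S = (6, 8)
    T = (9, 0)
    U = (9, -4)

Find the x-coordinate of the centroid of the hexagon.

Apply Gauss's area formula. First the cross-terms c_i = x_i·y_{i+1} − x_{i+1}·y_i:
  10, -6, -24, -72, -36, -34  ⇒  2A = -162, A = -81.
Then Σ (x_i + x_{i+1})·c_i = -2388, so x̄ = -2388 / (6·(-81)) = 398/81.

398/81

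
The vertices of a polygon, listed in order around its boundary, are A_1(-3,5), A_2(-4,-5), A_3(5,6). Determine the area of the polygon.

Σ = (35) + (1) + (43) = 79
Area = |Σ|/2 = 39.5.

39.5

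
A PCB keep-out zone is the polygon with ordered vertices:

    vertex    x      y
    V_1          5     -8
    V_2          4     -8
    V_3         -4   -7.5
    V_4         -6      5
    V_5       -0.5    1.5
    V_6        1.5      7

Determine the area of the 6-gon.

Apply Gauss's area formula: 2A = Σ (x_i·y_{i+1} − x_{i+1}·y_i), indices taken mod 6.
V_1→V_2: (5)(-8) − (4)(-8) = -8
V_2→V_3: (4)(-7.5) − (-4)(-8) = -62
V_3→V_4: (-4)(5) − (-6)(-7.5) = -65
V_4→V_5: (-6)(1.5) − (-0.5)(5) = -6.5
V_5→V_6: (-0.5)(7) − (1.5)(1.5) = -5.75
V_6→V_1: (1.5)(-8) − (5)(7) = -47
Σ = -194.25
Area = |Σ|/2 = 97.125.

97.125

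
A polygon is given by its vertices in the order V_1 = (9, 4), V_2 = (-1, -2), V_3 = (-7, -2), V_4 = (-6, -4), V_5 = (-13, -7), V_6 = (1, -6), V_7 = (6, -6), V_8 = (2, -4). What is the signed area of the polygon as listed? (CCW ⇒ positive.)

V_1→V_2: (9)(-2) − (-1)(4) = -14
V_2→V_3: (-1)(-2) − (-7)(-2) = -12
V_3→V_4: (-7)(-4) − (-6)(-2) = 16
V_4→V_5: (-6)(-7) − (-13)(-4) = -10
V_5→V_6: (-13)(-6) − (1)(-7) = 85
V_6→V_7: (1)(-6) − (6)(-6) = 30
V_7→V_8: (6)(-4) − (2)(-6) = -12
V_8→V_1: (2)(4) − (9)(-4) = 44
Σ = 127
Signed area = Σ/2 = 63.5 (positive ⇒ counter-clockwise traversal).

63.5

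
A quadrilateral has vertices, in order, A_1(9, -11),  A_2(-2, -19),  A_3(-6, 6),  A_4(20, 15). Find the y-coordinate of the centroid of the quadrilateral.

-47/78

Apply the shoelace (surveyor's) formula. First the cross-terms c_i = x_i·y_{i+1} − x_{i+1}·y_i:
  -193, -126, -210, -355  ⇒  2A = -884, A = -442.
Then Σ (y_i + y_{i+1})·c_i = 1598, so ȳ = 1598 / (6·(-442)) = -47/78.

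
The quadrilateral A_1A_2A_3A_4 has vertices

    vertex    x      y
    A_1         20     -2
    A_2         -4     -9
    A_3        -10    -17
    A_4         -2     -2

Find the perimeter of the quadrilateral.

|A_1A_2| = √((-24)² + (-7)²) = √625 = 25
|A_2A_3| = √((-6)² + (-8)²) = √100 = 10
|A_3A_4| = √((8)² + (15)²) = √289 = 17
|A_4A_1| = √((22)² + (0)²) = √484 = 22
Perimeter = 25 + 10 + 17 + 22 = 74.

74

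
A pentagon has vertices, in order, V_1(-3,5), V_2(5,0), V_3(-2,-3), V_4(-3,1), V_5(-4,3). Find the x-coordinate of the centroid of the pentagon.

Apply the shoelace (surveyor's) formula. First the cross-terms c_i = x_i·y_{i+1} − x_{i+1}·y_i:
  -25, -15, -11, -5, -11  ⇒  2A = -67, A = -33.5.
Then Σ (x_i + x_{i+1})·c_i = 72, so x̄ = 72 / (6·(-33.5)) = -24/67.

-24/67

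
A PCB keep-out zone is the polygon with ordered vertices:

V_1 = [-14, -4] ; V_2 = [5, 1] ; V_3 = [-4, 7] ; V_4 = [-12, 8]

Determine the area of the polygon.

Σ = (6) + (39) + (52) + (160) = 257
Area = |Σ|/2 = 128.5.

128.5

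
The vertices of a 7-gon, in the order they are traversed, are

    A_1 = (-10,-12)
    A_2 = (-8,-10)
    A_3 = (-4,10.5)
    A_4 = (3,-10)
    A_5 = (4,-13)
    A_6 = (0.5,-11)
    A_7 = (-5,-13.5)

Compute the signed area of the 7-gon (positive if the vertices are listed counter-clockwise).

Σ = (4) + (-124) + (8.5) + (1) + (-37.5) + (-61.75) + (-75) = -284.75
Signed area = Σ/2 = -142.375 (negative ⇒ clockwise traversal).

-142.375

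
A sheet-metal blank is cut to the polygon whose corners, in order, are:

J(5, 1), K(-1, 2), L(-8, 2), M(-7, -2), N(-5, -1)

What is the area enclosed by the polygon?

Apply the surveyor's formula: 2A = Σ (x_i·y_{i+1} − x_{i+1}·y_i), indices taken mod 5.
Cross-terms: 11, 14, 30, -3, 0  ⇒  Σ = 52
Area = |Σ|/2 = 26.

26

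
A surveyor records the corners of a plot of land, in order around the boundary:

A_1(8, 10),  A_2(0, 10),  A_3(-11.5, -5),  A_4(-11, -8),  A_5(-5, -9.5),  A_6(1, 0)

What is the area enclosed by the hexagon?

A_1→A_2: (8)(10) − (0)(10) = 80
A_2→A_3: (0)(-5) − (-11.5)(10) = 115
A_3→A_4: (-11.5)(-8) − (-11)(-5) = 37
A_4→A_5: (-11)(-9.5) − (-5)(-8) = 64.5
A_5→A_6: (-5)(0) − (1)(-9.5) = 9.5
A_6→A_1: (1)(10) − (8)(0) = 10
Σ = 316
Area = |Σ|/2 = 158.

158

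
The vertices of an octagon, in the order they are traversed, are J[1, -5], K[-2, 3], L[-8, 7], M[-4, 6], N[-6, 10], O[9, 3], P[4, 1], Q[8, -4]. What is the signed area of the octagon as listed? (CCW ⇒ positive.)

-96

Apply the shoelace (surveyor's) formula: 2A = Σ (x_i·y_{i+1} − x_{i+1}·y_i), indices taken mod 8.
J→K: (1)(3) − (-2)(-5) = -7
K→L: (-2)(7) − (-8)(3) = 10
L→M: (-8)(6) − (-4)(7) = -20
M→N: (-4)(10) − (-6)(6) = -4
N→O: (-6)(3) − (9)(10) = -108
O→P: (9)(1) − (4)(3) = -3
P→Q: (4)(-4) − (8)(1) = -24
Q→J: (8)(-5) − (1)(-4) = -36
Σ = -192
Signed area = Σ/2 = -96 (negative ⇒ clockwise traversal).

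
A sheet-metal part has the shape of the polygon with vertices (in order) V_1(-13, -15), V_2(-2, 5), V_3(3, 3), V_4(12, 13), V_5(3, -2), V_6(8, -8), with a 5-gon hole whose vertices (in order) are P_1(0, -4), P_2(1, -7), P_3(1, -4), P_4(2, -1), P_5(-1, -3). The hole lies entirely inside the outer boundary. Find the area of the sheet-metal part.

Outer boundary:
Σ = (-95) + (-21) + (3) + (-63) + (-8) + (-224) = -408
Area = |Σ|/2 = 204.
Hole:
Apply the shoelace formula: 2A = Σ (x_i·y_{i+1} − x_{i+1}·y_i), indices taken mod 5.
P_1→P_2: (0)(-7) − (1)(-4) = 4
P_2→P_3: (1)(-4) − (1)(-7) = 3
P_3→P_4: (1)(-1) − (2)(-4) = 7
P_4→P_5: (2)(-3) − (-1)(-1) = -7
P_5→P_1: (-1)(-4) − (0)(-3) = 4
Σ = 11
Area = |Σ|/2 = 5.5.
Net area = 204 − 5.5 = 198.5.

198.5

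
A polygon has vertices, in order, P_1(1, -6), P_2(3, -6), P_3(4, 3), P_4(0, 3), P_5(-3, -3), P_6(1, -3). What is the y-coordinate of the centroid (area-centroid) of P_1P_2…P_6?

-0.96

Apply the shoelace formula. First the cross-terms c_i = x_i·y_{i+1} − x_{i+1}·y_i:
  12, 33, 12, 9, 12, -3  ⇒  2A = 75, A = 37.5.
Then Σ (y_i + y_{i+1})·c_i = -216, so ȳ = -216 / (6·37.5) = -0.96.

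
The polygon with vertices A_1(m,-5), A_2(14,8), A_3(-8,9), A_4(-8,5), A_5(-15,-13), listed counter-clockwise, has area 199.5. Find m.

-7

The doubled signed area Σ (x_i y_{i+1} − x_{i+1} y_i) is linear in m.
With m=0 it equals 546; the coefficient of m is 21 (from the two edges through A_1).
So 21·m + 546 = 2·199.5 = 399 ⇒ m = -7.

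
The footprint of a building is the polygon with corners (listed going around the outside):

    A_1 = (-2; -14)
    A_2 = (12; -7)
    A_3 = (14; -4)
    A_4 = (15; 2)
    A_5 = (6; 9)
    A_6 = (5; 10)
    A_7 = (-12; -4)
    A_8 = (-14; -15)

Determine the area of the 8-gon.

Apply the shoelace (surveyor's) formula: 2A = Σ (x_i·y_{i+1} − x_{i+1}·y_i), indices taken mod 8.
A_1→A_2: (-2)(-7) − (12)(-14) = 182
A_2→A_3: (12)(-4) − (14)(-7) = 50
A_3→A_4: (14)(2) − (15)(-4) = 88
A_4→A_5: (15)(9) − (6)(2) = 123
A_5→A_6: (6)(10) − (5)(9) = 15
A_6→A_7: (5)(-4) − (-12)(10) = 100
A_7→A_8: (-12)(-15) − (-14)(-4) = 124
A_8→A_1: (-14)(-14) − (-2)(-15) = 166
Σ = 848
Area = |Σ|/2 = 424.

424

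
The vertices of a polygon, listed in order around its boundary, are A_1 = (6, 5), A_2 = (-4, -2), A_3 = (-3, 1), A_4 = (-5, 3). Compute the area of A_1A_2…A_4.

24.5

Apply the shoelace formula: 2A = Σ (x_i·y_{i+1} − x_{i+1}·y_i), indices taken mod 4.
Cross-terms: 8, -10, -4, -43  ⇒  Σ = -49
Area = |Σ|/2 = 24.5.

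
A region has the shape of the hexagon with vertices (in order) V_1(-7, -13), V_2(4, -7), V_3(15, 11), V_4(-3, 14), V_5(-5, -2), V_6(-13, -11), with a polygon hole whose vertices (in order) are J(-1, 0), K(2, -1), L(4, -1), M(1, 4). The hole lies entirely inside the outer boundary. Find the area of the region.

Outer boundary:
Apply the surveyor's formula: 2A = Σ (x_i·y_{i+1} − x_{i+1}·y_i), indices taken mod 6.
V_1→V_2: (-7)(-7) − (4)(-13) = 101
V_2→V_3: (4)(11) − (15)(-7) = 149
V_3→V_4: (15)(14) − (-3)(11) = 243
V_4→V_5: (-3)(-2) − (-5)(14) = 76
V_5→V_6: (-5)(-11) − (-13)(-2) = 29
V_6→V_1: (-13)(-13) − (-7)(-11) = 92
Σ = 690
Area = |Σ|/2 = 345.
Hole:
Apply the surveyor's formula: 2A = Σ (x_i·y_{i+1} − x_{i+1}·y_i), indices taken mod 4.
Cross-terms: 1, 2, 17, 4  ⇒  Σ = 24
Area = |Σ|/2 = 12.
Net area = 345 − 12 = 333.

333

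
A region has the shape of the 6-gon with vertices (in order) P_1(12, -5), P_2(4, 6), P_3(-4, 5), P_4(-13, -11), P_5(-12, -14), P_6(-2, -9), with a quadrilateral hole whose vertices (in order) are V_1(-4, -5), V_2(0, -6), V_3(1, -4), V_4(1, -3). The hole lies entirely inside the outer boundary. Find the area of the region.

Outer boundary:
Apply Gauss's area formula: 2A = Σ (x_i·y_{i+1} − x_{i+1}·y_i), indices taken mod 6.
P_1→P_2: (12)(6) − (4)(-5) = 92
P_2→P_3: (4)(5) − (-4)(6) = 44
P_3→P_4: (-4)(-11) − (-13)(5) = 109
P_4→P_5: (-13)(-14) − (-12)(-11) = 50
P_5→P_6: (-12)(-9) − (-2)(-14) = 80
P_6→P_1: (-2)(-5) − (12)(-9) = 118
Σ = 493
Area = |Σ|/2 = 246.5.
Hole:
Apply the surveyor's formula: 2A = Σ (x_i·y_{i+1} − x_{i+1}·y_i), indices taken mod 4.
Cross-terms: 24, 6, 1, -17  ⇒  Σ = 14
Area = |Σ|/2 = 7.
Net area = 246.5 − 7 = 239.5.

239.5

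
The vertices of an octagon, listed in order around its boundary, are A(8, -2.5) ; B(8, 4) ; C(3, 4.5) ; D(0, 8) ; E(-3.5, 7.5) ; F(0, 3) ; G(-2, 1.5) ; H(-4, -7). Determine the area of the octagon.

104.75

Apply the surveyor's formula: 2A = Σ (x_i·y_{i+1} − x_{i+1}·y_i), indices taken mod 8.
Σ = (52) + (24) + (24) + (28) + (-10.5) + (6) + (20) + (66) = 209.5
Area = |Σ|/2 = 104.75.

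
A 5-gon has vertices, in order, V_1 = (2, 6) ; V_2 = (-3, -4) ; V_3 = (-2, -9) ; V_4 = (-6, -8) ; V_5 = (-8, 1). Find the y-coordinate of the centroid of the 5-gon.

-13/9

Apply the shoelace (surveyor's) formula. First the cross-terms c_i = x_i·y_{i+1} − x_{i+1}·y_i:
  10, 19, -38, -70, -50  ⇒  2A = -129, A = -64.5.
Then Σ (y_i + y_{i+1})·c_i = 559, so ȳ = 559 / (6·(-64.5)) = -13/9.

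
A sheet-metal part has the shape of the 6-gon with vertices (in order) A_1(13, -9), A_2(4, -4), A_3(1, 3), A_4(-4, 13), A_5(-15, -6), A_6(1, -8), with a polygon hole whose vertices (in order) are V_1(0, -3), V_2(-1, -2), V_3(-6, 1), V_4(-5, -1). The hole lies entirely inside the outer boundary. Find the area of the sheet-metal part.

227.5

Outer boundary:
Σ = (-16) + (16) + (25) + (219) + (126) + (95) = 465
Area = |Σ|/2 = 232.5.
Hole:
Apply the shoelace formula: 2A = Σ (x_i·y_{i+1} − x_{i+1}·y_i), indices taken mod 4.
V_1→V_2: (0)(-2) − (-1)(-3) = -3
V_2→V_3: (-1)(1) − (-6)(-2) = -13
V_3→V_4: (-6)(-1) − (-5)(1) = 11
V_4→V_1: (-5)(-3) − (0)(-1) = 15
Σ = 10
Area = |Σ|/2 = 5.
Net area = 232.5 − 5 = 227.5.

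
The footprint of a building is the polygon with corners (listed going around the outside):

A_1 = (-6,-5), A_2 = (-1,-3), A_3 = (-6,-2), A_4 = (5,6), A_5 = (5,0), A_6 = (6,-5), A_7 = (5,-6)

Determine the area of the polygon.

Apply the shoelace formula: 2A = Σ (x_i·y_{i+1} − x_{i+1}·y_i), indices taken mod 7.
A_1→A_2: (-6)(-3) − (-1)(-5) = 13
A_2→A_3: (-1)(-2) − (-6)(-3) = -16
A_3→A_4: (-6)(6) − (5)(-2) = -26
A_4→A_5: (5)(0) − (5)(6) = -30
A_5→A_6: (5)(-5) − (6)(0) = -25
A_6→A_7: (6)(-6) − (5)(-5) = -11
A_7→A_1: (5)(-5) − (-6)(-6) = -61
Σ = -156
Area = |Σ|/2 = 78.

78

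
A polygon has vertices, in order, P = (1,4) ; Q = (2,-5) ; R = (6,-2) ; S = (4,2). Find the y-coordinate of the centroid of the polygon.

Apply the shoelace (surveyor's) formula. First the cross-terms c_i = x_i·y_{i+1} − x_{i+1}·y_i:
  -13, 26, 20, 14  ⇒  2A = 47, A = 23.5.
Then Σ (y_i + y_{i+1})·c_i = -85, so ȳ = -85 / (6·23.5) = -85/141.

-85/141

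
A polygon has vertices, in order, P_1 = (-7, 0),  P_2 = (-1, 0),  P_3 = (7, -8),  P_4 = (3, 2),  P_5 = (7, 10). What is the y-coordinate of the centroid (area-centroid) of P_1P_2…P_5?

50/33

Apply the shoelace formula. First the cross-terms c_i = x_i·y_{i+1} − x_{i+1}·y_i:
  0, 8, 38, 16, 70  ⇒  2A = 132, A = 66.
Then Σ (y_i + y_{i+1})·c_i = 600, so ȳ = 600 / (6·66) = 50/33.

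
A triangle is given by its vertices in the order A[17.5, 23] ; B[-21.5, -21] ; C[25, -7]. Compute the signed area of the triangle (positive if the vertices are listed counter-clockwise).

A→B: (17.5)(-21) − (-21.5)(23) = 127
B→C: (-21.5)(-7) − (25)(-21) = 675.5
C→A: (25)(23) − (17.5)(-7) = 697.5
Σ = 1500
Signed area = Σ/2 = 750 (positive ⇒ counter-clockwise traversal).

750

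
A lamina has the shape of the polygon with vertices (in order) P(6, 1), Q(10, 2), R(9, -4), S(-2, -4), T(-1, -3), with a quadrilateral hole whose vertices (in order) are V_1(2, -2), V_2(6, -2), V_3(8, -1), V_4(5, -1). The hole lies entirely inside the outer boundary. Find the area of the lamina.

Outer boundary:
P→Q: (6)(2) − (10)(1) = 2
Q→R: (10)(-4) − (9)(2) = -58
R→S: (9)(-4) − (-2)(-4) = -44
S→T: (-2)(-3) − (-1)(-4) = 2
T→P: (-1)(1) − (6)(-3) = 17
Σ = -81
Area = |Σ|/2 = 40.5.
Hole:
Apply Gauss's area formula: 2A = Σ (x_i·y_{i+1} − x_{i+1}·y_i), indices taken mod 4.
Σ = (8) + (10) + (-3) + (-8) = 7
Area = |Σ|/2 = 3.5.
Net area = 40.5 − 3.5 = 37.

37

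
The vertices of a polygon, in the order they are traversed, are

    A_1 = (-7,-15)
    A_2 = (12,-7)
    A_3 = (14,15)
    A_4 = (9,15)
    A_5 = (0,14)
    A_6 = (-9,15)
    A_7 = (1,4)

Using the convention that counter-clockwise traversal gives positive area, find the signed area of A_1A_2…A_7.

Apply the shoelace (surveyor's) formula: 2A = Σ (x_i·y_{i+1} − x_{i+1}·y_i), indices taken mod 7.
Cross-terms: 229, 278, 75, 126, 126, -51, 13  ⇒  Σ = 796
Signed area = Σ/2 = 398 (positive ⇒ counter-clockwise traversal).

398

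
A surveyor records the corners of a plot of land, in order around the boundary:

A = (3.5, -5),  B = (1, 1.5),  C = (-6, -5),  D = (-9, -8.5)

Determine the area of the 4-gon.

Cross-terms: 10.25, 4, 6, 74.75  ⇒  Σ = 95
Area = |Σ|/2 = 47.5.

47.5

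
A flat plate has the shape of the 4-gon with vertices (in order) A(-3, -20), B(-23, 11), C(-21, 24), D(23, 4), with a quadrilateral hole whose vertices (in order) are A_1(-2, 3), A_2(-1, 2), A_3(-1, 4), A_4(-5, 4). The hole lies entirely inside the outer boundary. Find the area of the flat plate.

946

Outer boundary:
Apply the surveyor's formula: 2A = Σ (x_i·y_{i+1} − x_{i+1}·y_i), indices taken mod 4.
Σ = (-493) + (-321) + (-636) + (-448) = -1898
Area = |Σ|/2 = 949.
Hole:
Apply the shoelace formula: 2A = Σ (x_i·y_{i+1} − x_{i+1}·y_i), indices taken mod 4.
Cross-terms: -1, -2, 16, -7  ⇒  Σ = 6
Area = |Σ|/2 = 3.
Net area = 949 − 3 = 946.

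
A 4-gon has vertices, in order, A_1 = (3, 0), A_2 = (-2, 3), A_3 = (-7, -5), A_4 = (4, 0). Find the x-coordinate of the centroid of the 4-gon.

-11/6

Apply the shoelace formula. First the cross-terms c_i = x_i·y_{i+1} − x_{i+1}·y_i:
  9, 31, 20, 0  ⇒  2A = 60, A = 30.
Then Σ (x_i + x_{i+1})·c_i = -330, so x̄ = -330 / (6·30) = -11/6.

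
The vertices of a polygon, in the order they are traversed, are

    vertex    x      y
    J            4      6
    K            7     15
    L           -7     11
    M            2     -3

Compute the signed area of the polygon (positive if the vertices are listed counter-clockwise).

111.5

Apply Gauss's area formula: 2A = Σ (x_i·y_{i+1} − x_{i+1}·y_i), indices taken mod 4.
Cross-terms: 18, 182, -1, 24  ⇒  Σ = 223
Signed area = Σ/2 = 111.5 (positive ⇒ counter-clockwise traversal).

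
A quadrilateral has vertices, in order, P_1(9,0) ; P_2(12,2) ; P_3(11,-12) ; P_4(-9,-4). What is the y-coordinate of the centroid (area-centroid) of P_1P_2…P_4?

Apply the shoelace formula. First the cross-terms c_i = x_i·y_{i+1} − x_{i+1}·y_i:
  18, -166, -152, 36  ⇒  2A = -264, A = -132.
Then Σ (y_i + y_{i+1})·c_i = 3984, so ȳ = 3984 / (6·(-132)) = -166/33.

-166/33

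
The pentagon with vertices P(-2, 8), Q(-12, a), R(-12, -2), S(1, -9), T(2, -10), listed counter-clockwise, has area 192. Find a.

Write out the shoelace sum; only the two edges meeting at Q involve a:
2·Area = [((-2)·a − (-12)·8) + ((-12)·(-2) − (-12)·a)] + 114
       = 10·a + 234 = 384
⇒ a = 15.

15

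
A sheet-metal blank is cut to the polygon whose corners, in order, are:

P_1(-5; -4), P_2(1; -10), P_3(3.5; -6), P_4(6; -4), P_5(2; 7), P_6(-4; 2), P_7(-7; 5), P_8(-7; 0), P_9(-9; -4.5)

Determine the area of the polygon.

Apply the shoelace (surveyor's) formula: 2A = Σ (x_i·y_{i+1} − x_{i+1}·y_i), indices taken mod 9.
P_1→P_2: (-5)(-10) − (1)(-4) = 54
P_2→P_3: (1)(-6) − (3.5)(-10) = 29
P_3→P_4: (3.5)(-4) − (6)(-6) = 22
P_4→P_5: (6)(7) − (2)(-4) = 50
P_5→P_6: (2)(2) − (-4)(7) = 32
P_6→P_7: (-4)(5) − (-7)(2) = -6
P_7→P_8: (-7)(0) − (-7)(5) = 35
P_8→P_9: (-7)(-4.5) − (-9)(0) = 31.5
P_9→P_1: (-9)(-4) − (-5)(-4.5) = 13.5
Σ = 261
Area = |Σ|/2 = 130.5.

130.5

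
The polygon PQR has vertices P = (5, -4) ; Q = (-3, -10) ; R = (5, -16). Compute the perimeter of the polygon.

|PQ| = √((-8)² + (-6)²) = √100 = 10
|QR| = √((8)² + (-6)²) = √100 = 10
|RP| = √((0)² + (12)²) = √144 = 12
Perimeter = 10 + 10 + 12 = 32.

32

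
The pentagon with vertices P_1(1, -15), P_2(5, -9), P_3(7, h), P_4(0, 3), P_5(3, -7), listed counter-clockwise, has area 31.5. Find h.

-8

The doubled signed area Σ (x_i y_{i+1} − x_{i+1} y_i) is linear in h.
With h=0 it equals 103; the coefficient of h is 5 (from the two edges through P_3).
So 5·h + 103 = 2·31.5 = 63 ⇒ h = -8.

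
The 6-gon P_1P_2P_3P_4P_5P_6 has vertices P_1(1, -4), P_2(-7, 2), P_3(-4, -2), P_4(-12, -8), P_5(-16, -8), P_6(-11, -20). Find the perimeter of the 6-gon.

62

|P_1P_2| = √((-8)² + (6)²) = √100 = 10
|P_2P_3| = √((3)² + (-4)²) = √25 = 5
|P_3P_4| = √((-8)² + (-6)²) = √100 = 10
|P_4P_5| = √((-4)² + (0)²) = √16 = 4
|P_5P_6| = √((5)² + (-12)²) = √169 = 13
|P_6P_1| = √((12)² + (16)²) = √400 = 20
Perimeter = 10 + 5 + 10 + 4 + 13 + 20 = 62.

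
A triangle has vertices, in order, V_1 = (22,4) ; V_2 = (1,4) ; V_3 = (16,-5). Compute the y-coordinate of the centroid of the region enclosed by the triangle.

Apply Gauss's area formula. First the cross-terms c_i = x_i·y_{i+1} − x_{i+1}·y_i:
  84, -69, 174  ⇒  2A = 189, A = 94.5.
Then Σ (y_i + y_{i+1})·c_i = 567, so ȳ = 567 / (6·94.5) = 1.

1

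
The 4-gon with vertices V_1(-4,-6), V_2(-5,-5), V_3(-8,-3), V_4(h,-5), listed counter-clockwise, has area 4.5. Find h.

The doubled signed area Σ (x_i y_{i+1} − x_{i+1} y_i) is linear in h.
With h=0 it equals -15; the coefficient of h is -3 (from the two edges through V_4).
So -3·h + -15 = 2·4.5 = 9 ⇒ h = -8.

-8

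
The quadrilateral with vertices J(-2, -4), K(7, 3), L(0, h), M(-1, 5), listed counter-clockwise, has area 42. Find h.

Write out the shoelace sum; only the two edges meeting at L involve h:
2·Area = [(7·h − 0·3) + (0·5 − (-1)·h)] + 36
       = 8·h + 36 = 84
⇒ h = 6.

6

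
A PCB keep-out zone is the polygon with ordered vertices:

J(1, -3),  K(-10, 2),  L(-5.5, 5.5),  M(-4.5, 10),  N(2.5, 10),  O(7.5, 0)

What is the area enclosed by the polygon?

Σ = (-28) + (-44) + (-30.25) + (-70) + (-75) + (-22.5) = -269.75
Area = |Σ|/2 = 134.875.

134.875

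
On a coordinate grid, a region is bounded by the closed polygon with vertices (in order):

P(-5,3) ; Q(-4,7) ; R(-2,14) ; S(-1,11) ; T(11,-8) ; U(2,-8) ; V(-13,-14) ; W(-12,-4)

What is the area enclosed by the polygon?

Σ = (-23) + (-42) + (-8) + (-113) + (-72) + (-132) + (-116) + (-56) = -562
Area = |Σ|/2 = 281.

281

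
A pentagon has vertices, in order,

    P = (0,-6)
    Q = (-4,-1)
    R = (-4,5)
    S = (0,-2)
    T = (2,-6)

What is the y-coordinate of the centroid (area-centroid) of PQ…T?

Apply the surveyor's formula. First the cross-terms c_i = x_i·y_{i+1} − x_{i+1}·y_i:
  -24, -24, 8, 4, -12  ⇒  2A = -48, A = -24.
Then Σ (y_i + y_{i+1})·c_i = 208, so ȳ = 208 / (6·(-24)) = -13/9.

-13/9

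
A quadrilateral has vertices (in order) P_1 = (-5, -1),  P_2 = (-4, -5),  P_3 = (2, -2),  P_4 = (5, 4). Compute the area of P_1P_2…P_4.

Apply the surveyor's formula: 2A = Σ (x_i·y_{i+1} − x_{i+1}·y_i), indices taken mod 4.
Σ = (21) + (18) + (18) + (15) = 72
Area = |Σ|/2 = 36.

36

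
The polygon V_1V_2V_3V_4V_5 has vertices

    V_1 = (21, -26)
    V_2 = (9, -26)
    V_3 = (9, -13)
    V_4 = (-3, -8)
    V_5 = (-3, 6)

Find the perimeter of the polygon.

|V_1V_2| = √((-12)² + (0)²) = √144 = 12
|V_2V_3| = √((0)² + (13)²) = √169 = 13
|V_3V_4| = √((-12)² + (5)²) = √169 = 13
|V_4V_5| = √((0)² + (14)²) = √196 = 14
|V_5V_1| = √((24)² + (-32)²) = √1600 = 40
Perimeter = 12 + 13 + 13 + 14 + 40 = 92.

92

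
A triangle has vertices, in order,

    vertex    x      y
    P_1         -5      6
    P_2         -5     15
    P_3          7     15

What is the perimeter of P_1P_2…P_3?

36

|P_1P_2| = √((0)² + (9)²) = √81 = 9
|P_2P_3| = √((12)² + (0)²) = √144 = 12
|P_3P_1| = √((-12)² + (-9)²) = √225 = 15
Perimeter = 9 + 12 + 15 = 36.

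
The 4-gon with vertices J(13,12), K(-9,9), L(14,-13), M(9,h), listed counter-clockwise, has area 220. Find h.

Write out the shoelace sum; only the two edges meeting at M involve h:
2·Area = [(14·h − 9·(-13)) + (9·12 − 13·h)] + 216
       = 1·h + 441 = 440
⇒ h = -1.

-1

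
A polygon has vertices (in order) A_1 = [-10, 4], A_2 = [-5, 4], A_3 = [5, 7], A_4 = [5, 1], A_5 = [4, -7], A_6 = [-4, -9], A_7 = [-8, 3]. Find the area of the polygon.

147

Σ = (-20) + (-55) + (-30) + (-39) + (-64) + (-84) + (-2) = -294
Area = |Σ|/2 = 147.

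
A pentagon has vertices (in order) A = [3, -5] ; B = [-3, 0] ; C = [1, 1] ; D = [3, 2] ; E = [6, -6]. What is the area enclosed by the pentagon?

Apply Gauss's area formula: 2A = Σ (x_i·y_{i+1} − x_{i+1}·y_i), indices taken mod 5.
Cross-terms: -15, -3, -1, -30, -12  ⇒  Σ = -61
Area = |Σ|/2 = 30.5.

30.5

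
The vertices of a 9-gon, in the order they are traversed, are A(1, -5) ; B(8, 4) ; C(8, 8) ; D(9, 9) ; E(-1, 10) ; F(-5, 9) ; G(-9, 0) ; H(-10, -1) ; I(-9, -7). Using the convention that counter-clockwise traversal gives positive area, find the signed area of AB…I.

Cross-terms: 44, 32, 0, 99, 41, 81, 9, 61, 52  ⇒  Σ = 419
Signed area = Σ/2 = 209.5 (positive ⇒ counter-clockwise traversal).

209.5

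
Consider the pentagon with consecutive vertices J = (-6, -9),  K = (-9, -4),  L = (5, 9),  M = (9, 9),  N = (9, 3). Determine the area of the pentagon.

135.5

Σ = (-57) + (-61) + (-36) + (-54) + (-63) = -271
Area = |Σ|/2 = 135.5.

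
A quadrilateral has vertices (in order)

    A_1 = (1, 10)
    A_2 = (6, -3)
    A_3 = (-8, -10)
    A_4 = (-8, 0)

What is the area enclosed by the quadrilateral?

Σ = (-63) + (-84) + (-80) + (-80) = -307
Area = |Σ|/2 = 153.5.

153.5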